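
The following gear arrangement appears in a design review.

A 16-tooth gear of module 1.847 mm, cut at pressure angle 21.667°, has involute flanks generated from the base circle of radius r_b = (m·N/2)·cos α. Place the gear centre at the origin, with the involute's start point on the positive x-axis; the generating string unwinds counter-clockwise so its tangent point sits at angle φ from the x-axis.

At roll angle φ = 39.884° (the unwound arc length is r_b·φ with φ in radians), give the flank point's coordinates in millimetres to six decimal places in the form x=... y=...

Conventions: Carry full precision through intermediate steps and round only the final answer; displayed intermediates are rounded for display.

recognized (one wheel, involute flank): single-mesh tooth geometry, m = 1.847, N = 16
pitch radius r_p = m·N/2 = 1.847·16/2 = 14.776000
base radius r_b = r_p·cos α = 14.776000·cos 21.667° = 13.732007
roll angle φ = 39.884° = 0.69610712 rad
x = r_b·(cos φ + φ·sin φ) = 16.666712
y = r_b·(sin φ − φ·cos φ) = 1.470445

x=16.666712 y=1.470445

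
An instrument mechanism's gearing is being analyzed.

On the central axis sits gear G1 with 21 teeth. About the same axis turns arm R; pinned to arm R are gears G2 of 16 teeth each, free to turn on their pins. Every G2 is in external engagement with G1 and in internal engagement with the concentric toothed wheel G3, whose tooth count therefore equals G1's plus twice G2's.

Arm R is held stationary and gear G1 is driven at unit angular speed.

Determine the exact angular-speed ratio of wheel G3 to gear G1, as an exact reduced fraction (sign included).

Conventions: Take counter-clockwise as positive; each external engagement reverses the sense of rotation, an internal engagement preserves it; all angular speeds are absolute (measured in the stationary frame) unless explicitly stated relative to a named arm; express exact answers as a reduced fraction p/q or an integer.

class = planetary set [G3 = 21+2·16 = 53; Willis about the carrier]
ring teeth: 21 + 2·16 = 53
21(ω_sun−ω_arm) = −53(ω_ring−ω_arm),  ω_arm = 0, ω_sun = 1
ω_ring = 0 − (21/53)(1−0) = -21/53
ω_out/ω_in = -21/53

-21/53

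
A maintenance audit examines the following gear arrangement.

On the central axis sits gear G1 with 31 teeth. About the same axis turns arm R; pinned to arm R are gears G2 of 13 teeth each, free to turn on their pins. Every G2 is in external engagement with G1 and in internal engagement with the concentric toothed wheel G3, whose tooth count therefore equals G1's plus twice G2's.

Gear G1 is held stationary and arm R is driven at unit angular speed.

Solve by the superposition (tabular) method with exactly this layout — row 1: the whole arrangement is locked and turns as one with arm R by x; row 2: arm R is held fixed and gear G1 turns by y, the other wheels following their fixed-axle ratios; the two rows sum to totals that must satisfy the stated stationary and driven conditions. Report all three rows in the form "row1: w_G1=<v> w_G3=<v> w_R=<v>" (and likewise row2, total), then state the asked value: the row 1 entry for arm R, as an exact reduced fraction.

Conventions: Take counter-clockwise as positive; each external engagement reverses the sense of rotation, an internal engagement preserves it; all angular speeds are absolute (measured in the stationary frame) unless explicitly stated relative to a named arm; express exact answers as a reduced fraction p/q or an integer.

row1: w_G1=1 w_G3=1 w_R=1
row2: w_G1=-1 w_G3=31/57 w_R=0
total: w_G1=0 w_G3=88/57 w_R=1
asked value: 1

planetary set (31T centre, 13T on arm, 57T internal) — Willis relation
row 1 (train locked, turned with arm): all members turn x
row 2: sun turns y, ring = −(31/57)·y, arm 0
boundary: total ω_sun = x + y = 0 and total ω_arm = x = 1  ⇒  y = -1, x = 1
row 2 ring = −(31/57)·(-1) = 31/57
totals (row 1 + row 2): sun 1 + (-1) = 0, ring 1 + 31/57 = 88/57, arm 1 + 0 = 1
asked cell (row1, arm) = 1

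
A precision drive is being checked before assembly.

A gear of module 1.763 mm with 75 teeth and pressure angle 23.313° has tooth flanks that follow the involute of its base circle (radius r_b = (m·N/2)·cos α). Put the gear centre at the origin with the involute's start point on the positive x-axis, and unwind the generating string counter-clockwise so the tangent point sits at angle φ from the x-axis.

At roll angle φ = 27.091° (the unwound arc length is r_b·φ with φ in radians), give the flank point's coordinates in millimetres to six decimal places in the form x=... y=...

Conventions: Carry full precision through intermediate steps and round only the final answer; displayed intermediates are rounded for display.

x=67.127082 y=2.091897

topology: single-mesh involute geometry — m = 1.763, N = 75
pitch radius r_p = m·N/2 = 1.763·75/2 = 66.112500
base radius r_b = r_p·cos α = 66.112500·cos 23.313° = 60.714851
roll angle φ = 27.091° = 0.47282715 rad
x = r_b·(cos φ + φ·sin φ) = 67.127082
y = r_b·(sin φ − φ·cos φ) = 2.091897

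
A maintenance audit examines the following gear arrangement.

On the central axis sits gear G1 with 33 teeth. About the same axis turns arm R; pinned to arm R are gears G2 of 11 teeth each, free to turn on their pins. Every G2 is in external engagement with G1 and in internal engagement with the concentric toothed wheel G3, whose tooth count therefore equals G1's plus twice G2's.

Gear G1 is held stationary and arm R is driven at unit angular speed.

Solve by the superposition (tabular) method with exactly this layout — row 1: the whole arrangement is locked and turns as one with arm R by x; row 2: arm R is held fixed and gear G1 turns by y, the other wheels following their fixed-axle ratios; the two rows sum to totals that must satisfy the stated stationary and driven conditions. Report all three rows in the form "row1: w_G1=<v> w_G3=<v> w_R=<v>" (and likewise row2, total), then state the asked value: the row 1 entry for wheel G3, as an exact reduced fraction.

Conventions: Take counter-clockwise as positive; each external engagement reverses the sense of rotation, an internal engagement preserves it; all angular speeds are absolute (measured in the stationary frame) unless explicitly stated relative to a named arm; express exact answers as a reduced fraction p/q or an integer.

recognized (axles ride arm R): planetary set, 33/11/55 teeth
row 1 (train locked, turned with arm): all members turn x
row 2: sun turns y, ring = −(33/55)·y, arm 0
boundary: total ω_sun = x + y = 0 and total ω_arm = x = 1  ⇒  y = -1, x = 1
row 2 ring = −(33/55)·(-1) = 3/5
totals (row 1 + row 2): sun 1 + (-1) = 0, ring 1 + 3/5 = 8/5, arm 1 + 0 = 1
asked cell (row1, ring) = 1

row1: w_G1=1 w_G3=1 w_R=1
row2: w_G1=-1 w_G3=3/5 w_R=0
total: w_G1=0 w_G3=8/5 w_R=1
asked value: 1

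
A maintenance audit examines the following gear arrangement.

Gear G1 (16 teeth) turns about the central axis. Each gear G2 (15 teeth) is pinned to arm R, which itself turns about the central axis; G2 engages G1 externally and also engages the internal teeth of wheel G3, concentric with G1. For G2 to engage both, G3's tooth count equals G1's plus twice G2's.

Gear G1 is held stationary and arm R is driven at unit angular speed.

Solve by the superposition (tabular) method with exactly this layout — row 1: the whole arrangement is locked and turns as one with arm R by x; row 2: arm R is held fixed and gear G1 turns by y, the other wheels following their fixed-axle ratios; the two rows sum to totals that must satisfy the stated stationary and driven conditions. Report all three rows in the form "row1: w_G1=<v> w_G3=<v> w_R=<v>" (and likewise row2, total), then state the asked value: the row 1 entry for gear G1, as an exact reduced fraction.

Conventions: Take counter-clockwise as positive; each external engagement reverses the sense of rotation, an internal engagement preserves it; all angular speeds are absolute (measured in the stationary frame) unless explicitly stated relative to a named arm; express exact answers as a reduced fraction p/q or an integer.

row1: w_G1=1 w_G3=1 w_R=1
row2: w_G1=-1 w_G3=8/23 w_R=0
total: w_G1=0 w_G3=31/23 w_R=1
asked value: 1

recognized (axles ride arm R): planetary set, 16/15/46 teeth
row 1 — lock + rotate with arm: ω_sun = ω_ring = ω_arm = x
row 2: sun turns y, ring = −(16/46)·y, arm 0
boundary: total ω_sun = x + y = 0 and total ω_arm = x = 1  ⇒  y = -1, x = 1
row 2 ring = −(16/46)·(-1) = 8/23
totals (row 1 + row 2): sun 1 + (-1) = 0, ring 1 + 8/23 = 31/23, arm 1 + 0 = 1
asked cell (row1, sun) = 1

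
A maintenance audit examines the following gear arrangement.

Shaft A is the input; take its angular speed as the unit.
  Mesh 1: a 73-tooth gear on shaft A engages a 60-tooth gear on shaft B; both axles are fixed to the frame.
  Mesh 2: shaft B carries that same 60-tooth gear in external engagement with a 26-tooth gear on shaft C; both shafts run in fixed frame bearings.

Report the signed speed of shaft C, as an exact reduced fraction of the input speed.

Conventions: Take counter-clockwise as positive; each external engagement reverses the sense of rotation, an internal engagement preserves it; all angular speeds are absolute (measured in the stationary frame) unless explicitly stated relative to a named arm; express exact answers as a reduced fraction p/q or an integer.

73/26

2-mesh fixed-axis compound train (all bearings frame-fixed)
mesh 1 [73T→60T]: |ω|/ω_in = 1×73/60 = 73/60, sense flips to −
mesh 2 [60T→26T]: |ω|/ω_in = (73/60)×60/26 = 73/26, sense flips to +
signed output speed (× input speed) = 73/26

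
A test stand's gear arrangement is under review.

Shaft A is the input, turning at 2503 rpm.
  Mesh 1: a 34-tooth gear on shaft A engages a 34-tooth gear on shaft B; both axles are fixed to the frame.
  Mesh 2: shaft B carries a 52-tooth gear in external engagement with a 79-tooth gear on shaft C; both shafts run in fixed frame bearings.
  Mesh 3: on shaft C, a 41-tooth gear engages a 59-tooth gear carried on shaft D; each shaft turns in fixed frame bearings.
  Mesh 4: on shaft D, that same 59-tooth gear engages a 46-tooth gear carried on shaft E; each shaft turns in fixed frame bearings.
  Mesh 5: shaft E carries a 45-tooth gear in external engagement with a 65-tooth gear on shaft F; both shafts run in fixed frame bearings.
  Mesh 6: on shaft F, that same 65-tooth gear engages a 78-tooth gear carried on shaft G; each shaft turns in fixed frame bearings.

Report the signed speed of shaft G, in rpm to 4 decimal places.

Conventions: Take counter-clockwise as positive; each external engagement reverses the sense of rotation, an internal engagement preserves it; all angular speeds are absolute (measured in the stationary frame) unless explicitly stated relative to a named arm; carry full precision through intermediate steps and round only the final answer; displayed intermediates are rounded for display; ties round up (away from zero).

topology: fixed-axis compound train — 6 meshes, A→G
mesh 1 [34T→34T]: ω = 2503.0000×34/34 = 2503.0000 rpm, sense flips to −
mesh 2 [52T→79T]: ω = 2503.0000×52/79 = 1647.5443 rpm, sense flips to +
mesh 3 [41T→59T]: ω = 1647.5443×41/59 = 1144.9037 rpm, sense flips to −
mesh 4 [59T→46T]: ω = 1144.9037×59/46 = 1468.4634 rpm, sense flips to +
mesh 5 [45T→65T]: ω = 1468.4634×45/65 = 1016.6285 rpm, sense flips to −
mesh 6 [65T→78T]: ω = 1016.6285×65/78 = 847.1904 rpm, sense flips to +
signed output speed = +847.1904 rpm

+847.1904 rpm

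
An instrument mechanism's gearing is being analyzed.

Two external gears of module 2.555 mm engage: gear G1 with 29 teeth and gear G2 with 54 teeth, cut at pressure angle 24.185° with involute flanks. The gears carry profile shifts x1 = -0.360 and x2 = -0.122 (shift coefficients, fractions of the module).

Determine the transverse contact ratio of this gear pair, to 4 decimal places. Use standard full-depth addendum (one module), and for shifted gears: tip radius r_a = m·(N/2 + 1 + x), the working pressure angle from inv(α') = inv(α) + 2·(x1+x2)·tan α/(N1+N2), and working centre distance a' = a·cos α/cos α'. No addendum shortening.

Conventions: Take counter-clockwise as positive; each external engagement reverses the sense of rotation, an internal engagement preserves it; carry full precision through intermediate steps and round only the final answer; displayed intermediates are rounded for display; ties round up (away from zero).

1.6316

recognized (one external pair, fixed centres): single-mesh tooth geometry, m = 2.555, N1 = 29, N2 = 54
base radii: r_b1 = 33.795745, r_b2 = 62.930007
tip radii: r_a1 = 38.682700, r_a2 = 71.228290
inv(α') = inv(24.185°) + 2·(-0.360-0.122)·tan α/(29+54) = 0.02177921  ⇒  α' = 22.58802°
a' = a·cos α / cos α' = 106.0325·cos 24.185°/cos 22.58802° = 104.761988
action lengths: √(r_a1²−r_b1²) = 18.820173, √(r_a2²−r_b2²) = 33.365903
base pitch p_b = π·m·cos α = 7.322239
CR = (18.820173 + 33.365903 − 104.761988·sin 22.58802°)/7.322239 = 1.631571
contact ratio ≈ 1.6316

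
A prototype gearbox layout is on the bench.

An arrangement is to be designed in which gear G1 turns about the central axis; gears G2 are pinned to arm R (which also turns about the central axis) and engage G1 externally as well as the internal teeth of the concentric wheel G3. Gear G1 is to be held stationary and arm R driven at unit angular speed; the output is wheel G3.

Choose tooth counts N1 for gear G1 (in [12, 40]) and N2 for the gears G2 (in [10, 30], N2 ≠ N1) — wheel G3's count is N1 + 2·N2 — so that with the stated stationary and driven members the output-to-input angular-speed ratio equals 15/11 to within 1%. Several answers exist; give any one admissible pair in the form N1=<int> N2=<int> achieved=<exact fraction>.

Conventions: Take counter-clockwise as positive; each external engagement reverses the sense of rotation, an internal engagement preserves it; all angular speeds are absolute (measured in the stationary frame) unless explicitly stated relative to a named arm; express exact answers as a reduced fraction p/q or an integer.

N1=16 N2=14 achieved=15/11

design class (target 15/11): planetary set
Willis with ω_sun = 0: ω_ring/ω_arm = (N1+N3)/N3; set equal to 15/11  ⇒  N3/N1 = 1/(15/11 − 1) = 11/4
N3 = N1 + 2·N2  ⇒  N2/N1 = (N3/N1 − 1)/2 = (11/4 − 1)/2 = 7/8
smallest multiple with N1 ≥ 12 and N2 ≥ 10: k = 2  ⇒  N1 = 2·8 = 16, N2 = 2·7 = 14 (N1 ≤ 40, N2 ≤ 30, N2 ≠ N1 ✓), N3 = 16 + 2·14 = 44
check: (N1+N3)/N3 with N1 = 16, N3 = 44 gives 15/11; |achieved − target| = 0 ≤ 3/220 ✓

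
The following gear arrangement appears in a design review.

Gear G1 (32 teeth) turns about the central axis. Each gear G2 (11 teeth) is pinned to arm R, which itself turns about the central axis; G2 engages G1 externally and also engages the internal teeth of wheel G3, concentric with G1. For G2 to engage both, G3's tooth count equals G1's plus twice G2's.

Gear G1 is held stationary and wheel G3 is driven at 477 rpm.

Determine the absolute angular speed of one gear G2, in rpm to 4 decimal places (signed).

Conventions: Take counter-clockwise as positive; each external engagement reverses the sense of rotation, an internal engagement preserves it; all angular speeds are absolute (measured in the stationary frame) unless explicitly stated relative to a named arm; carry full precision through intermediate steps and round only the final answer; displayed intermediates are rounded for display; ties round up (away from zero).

+1170.8182 rpm

class = planetary set [G3 = 32+2·11 = 54; Willis about the carrier]
normalise by the input: solve with ω_ring = 1, then scale by 477 rpm
ring teeth: 32 + 2·11 = 54
32(ω_sun−ω_arm) = −54(ω_ring−ω_arm),  ω_sun = 0, ω_ring = 1
32(0−ω_arm) = −54(1−ω_arm)  ⇒  86·ω_arm = 54  ⇒  ω_arm = 27/43
sun–planet mesh: 32·(0−27/43) = −11·(ω_p−ω_arm)  ⇒  ω_p−ω_arm = 864/473
ω_p = 27/43 + 864/473 = 27/11
scale: ω_p = 27/11 × 477 rpm = +1170.8182 rpm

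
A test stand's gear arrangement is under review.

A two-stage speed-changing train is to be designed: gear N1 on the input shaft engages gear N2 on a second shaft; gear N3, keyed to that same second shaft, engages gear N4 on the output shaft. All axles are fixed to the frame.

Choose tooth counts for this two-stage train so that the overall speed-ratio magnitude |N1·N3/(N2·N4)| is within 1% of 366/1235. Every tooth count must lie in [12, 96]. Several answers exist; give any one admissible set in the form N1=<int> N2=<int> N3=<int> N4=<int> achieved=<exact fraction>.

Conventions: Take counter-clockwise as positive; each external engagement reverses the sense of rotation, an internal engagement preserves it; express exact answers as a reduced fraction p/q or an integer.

N1=12 N2=26 N3=61 N4=95 achieved=366/1235

topology: fixed-axis compound train — 2 stages, target 366/1235
target = 366/1235 in lowest terms: an exact hit needs N1·N3 = k·366 and N2·N4 = k·1235 for one integer k, every count in [12, 96]; additionally prefer no 1:1 stage (N1 ≠ N2, N3 ≠ N4)
k = 1: no 1:1-free in-range split of k·366 and k·1235 into factor pairs; take k = 2
k = 2: N1·N3 = 732 = 12·61, N2·N4 = 2470 = 26·95
achieved = 12·61/(26·95) = 366/1235; |achieved − target| = 0 ≤ 183/61750 ✓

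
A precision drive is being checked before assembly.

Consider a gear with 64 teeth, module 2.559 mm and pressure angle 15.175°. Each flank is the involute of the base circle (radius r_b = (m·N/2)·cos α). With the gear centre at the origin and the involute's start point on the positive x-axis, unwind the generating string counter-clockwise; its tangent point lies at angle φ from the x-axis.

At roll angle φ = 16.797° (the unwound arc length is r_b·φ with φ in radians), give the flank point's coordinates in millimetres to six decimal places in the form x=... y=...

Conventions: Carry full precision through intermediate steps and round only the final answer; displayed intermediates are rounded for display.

class = single-mesh tooth geometry [base-circle involute, m = 2.559, 64T]
pitch radius r_p = m·N/2 = 2.559·64/2 = 81.888000
base radius r_b = r_p·cos α = 81.888000·cos 15.175° = 79.032631
roll angle φ = 16.797° = 0.29316295 rad
x = r_b·(cos φ + φ·sin φ) = 82.356218
y = r_b·(sin φ − φ·cos φ) = 0.658075

x=82.356218 y=0.658075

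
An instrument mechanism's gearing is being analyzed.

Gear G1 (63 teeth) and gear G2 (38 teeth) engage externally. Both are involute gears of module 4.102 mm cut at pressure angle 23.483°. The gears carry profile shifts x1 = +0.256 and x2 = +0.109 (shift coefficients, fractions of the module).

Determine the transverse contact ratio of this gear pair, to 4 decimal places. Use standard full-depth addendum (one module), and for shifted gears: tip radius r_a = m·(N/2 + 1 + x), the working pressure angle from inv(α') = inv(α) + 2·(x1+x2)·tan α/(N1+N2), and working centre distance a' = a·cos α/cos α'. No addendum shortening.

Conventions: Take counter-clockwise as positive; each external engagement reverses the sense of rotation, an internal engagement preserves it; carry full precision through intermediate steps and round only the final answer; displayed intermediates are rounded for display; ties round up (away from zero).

1.5492

class = single-mesh tooth geometry [involute pair 63T × 38T, m = 4.102]
base radii: r_b1 = 118.511366, r_b2 = 71.483046
tip radii: r_a1 = 134.365112, r_a2 = 82.487118
inv(α') = inv(23.483°) + 2·(+0.256+0.109)·tan α/(63+38) = 0.02774410  ⇒  α' = 24.39563°
a' = a·cos α / cos α' = 207.1510·cos 23.483°/cos 24.39563° = 208.621120
action lengths: √(r_a1²−r_b1²) = 63.316977, √(r_a2²−r_b2²) = 41.161861
base pitch p_b = π·m·cos α = 11.819506
CR = (63.316977 + 41.161861 − 208.621120·sin 24.39563°)/11.819506 = 1.549219
contact ratio ≈ 1.5492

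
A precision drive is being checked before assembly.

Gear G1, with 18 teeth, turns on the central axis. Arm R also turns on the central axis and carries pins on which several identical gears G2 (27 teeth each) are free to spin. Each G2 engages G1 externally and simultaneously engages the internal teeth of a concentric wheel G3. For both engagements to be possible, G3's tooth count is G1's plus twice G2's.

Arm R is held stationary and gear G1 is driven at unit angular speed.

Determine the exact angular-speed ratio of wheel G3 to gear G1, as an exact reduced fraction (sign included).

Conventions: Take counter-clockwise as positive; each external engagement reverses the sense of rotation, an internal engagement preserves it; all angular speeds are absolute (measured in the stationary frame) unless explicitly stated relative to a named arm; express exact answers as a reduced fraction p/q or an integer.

-1/4

recognized (axles ride arm R): planetary set, 18/27/72 teeth
ring teeth: 18 + 2·27 = 72
18(ω_sun−ω_arm) = −72(ω_ring−ω_arm),  ω_arm = 0, ω_sun = 1
ω_ring = 0 − (18/72)(1−0) = -1/4
ω_out/ω_in = -1/4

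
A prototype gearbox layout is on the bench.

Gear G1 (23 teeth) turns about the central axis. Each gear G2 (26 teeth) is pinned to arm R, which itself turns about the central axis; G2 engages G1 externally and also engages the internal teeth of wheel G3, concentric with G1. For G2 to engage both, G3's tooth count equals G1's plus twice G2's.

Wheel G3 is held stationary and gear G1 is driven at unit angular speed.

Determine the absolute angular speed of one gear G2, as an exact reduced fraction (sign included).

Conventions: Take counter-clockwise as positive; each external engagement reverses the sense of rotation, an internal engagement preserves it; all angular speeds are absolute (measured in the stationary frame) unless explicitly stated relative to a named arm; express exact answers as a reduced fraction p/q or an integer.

topology: planetary set — G1 23T / G2 26T / G3 75T, arm = carrier (Willis)
ring teeth: 23 + 2·26 = 75
23(ω_sun−ω_arm) = −75(ω_ring−ω_arm),  ω_ring = 0, ω_sun = 1
23(1−ω_arm) = −75(0−ω_arm)  ⇒  98·ω_arm = 23  ⇒  ω_arm = 23/98
sun–planet mesh: 23·(1−23/98) = −26·(ω_p−ω_arm)  ⇒  ω_p−ω_arm = -1725/2548
ω_p = 23/98 − 1725/2548 = -23/52
exact speed ratio = -23/52

-23/52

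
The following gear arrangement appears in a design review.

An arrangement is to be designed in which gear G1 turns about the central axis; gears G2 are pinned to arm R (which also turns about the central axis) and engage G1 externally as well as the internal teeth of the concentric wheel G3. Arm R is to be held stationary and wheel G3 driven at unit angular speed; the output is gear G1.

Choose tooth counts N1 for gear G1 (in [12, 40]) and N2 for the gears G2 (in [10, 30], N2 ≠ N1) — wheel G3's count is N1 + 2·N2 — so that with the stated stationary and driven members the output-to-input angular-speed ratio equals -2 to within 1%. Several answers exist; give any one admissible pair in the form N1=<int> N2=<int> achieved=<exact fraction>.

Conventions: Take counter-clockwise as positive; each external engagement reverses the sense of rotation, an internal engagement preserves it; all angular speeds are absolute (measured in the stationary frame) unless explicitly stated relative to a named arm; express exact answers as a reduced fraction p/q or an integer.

N1=20 N2=10 achieved=-2

topology: planetary set — design target -2, arm = carrier (Willis)
Willis with ω_arm = 0: ω_sun/ω_ring = −N3/N1; set equal to -2  ⇒  N3/N1 = −(-2) = 2
N3 = N1 + 2·N2  ⇒  N2/N1 = (N3/N1 − 1)/2 = (2 − 1)/2 = 1/2
smallest multiple with N1 ≥ 12 and N2 ≥ 10: k = 10  ⇒  N1 = 10·2 = 20, N2 = 10·1 = 10 (N1 ≤ 40, N2 ≤ 30, N2 ≠ N1 ✓), N3 = 20 + 2·10 = 40
check: −N3/N1 with N1 = 20, N3 = 40 gives -2; |achieved − target| = 0 ≤ 1/50 ✓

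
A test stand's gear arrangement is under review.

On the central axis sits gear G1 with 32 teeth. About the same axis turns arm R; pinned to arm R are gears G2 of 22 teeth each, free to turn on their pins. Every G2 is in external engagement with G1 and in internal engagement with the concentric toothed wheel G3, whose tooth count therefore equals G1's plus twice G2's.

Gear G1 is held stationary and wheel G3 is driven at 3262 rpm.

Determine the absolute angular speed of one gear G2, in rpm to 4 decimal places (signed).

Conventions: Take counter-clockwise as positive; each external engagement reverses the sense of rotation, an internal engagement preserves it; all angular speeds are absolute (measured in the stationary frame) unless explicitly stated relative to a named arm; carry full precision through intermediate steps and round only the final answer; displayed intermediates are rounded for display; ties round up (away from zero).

+5634.3636 rpm

planetary set (32T centre, 22T on arm, 76T internal) — Willis relation
normalise by the input: solve with ω_ring = 1, then scale by 3262 rpm
ring teeth: 32 + 2·22 = 76
32(ω_sun−ω_arm) = −76(ω_ring−ω_arm),  ω_sun = 0, ω_ring = 1
32(0−ω_arm) = −76(1−ω_arm)  ⇒  108·ω_arm = 76  ⇒  ω_arm = 19/27
sun–planet mesh: 32·(0−19/27) = −22·(ω_p−ω_arm)  ⇒  ω_p−ω_arm = 304/297
ω_p = 19/27 + 304/297 = 19/11
scale: ω_p = 19/11 × 3262 rpm = +5634.3636 rpm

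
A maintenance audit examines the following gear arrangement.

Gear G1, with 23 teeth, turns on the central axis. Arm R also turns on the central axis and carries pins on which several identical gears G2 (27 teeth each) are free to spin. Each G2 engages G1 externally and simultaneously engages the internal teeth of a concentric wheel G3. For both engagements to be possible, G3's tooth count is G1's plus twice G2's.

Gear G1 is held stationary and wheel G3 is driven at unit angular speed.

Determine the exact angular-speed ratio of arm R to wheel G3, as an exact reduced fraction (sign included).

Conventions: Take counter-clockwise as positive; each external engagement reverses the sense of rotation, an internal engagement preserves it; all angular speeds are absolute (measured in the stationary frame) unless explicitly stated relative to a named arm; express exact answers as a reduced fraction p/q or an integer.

class = planetary set [G3 = 23+2·27 = 77; Willis about the carrier]
ring teeth: 23 + 2·27 = 77
23(ω_sun−ω_arm) = −77(ω_ring−ω_arm),  ω_sun = 0, ω_ring = 1
23(0−ω_arm) = −77(1−ω_arm)  ⇒  100·ω_arm = 77  ⇒  ω_arm = 77/100
ω_out/ω_in = 77/100

77/100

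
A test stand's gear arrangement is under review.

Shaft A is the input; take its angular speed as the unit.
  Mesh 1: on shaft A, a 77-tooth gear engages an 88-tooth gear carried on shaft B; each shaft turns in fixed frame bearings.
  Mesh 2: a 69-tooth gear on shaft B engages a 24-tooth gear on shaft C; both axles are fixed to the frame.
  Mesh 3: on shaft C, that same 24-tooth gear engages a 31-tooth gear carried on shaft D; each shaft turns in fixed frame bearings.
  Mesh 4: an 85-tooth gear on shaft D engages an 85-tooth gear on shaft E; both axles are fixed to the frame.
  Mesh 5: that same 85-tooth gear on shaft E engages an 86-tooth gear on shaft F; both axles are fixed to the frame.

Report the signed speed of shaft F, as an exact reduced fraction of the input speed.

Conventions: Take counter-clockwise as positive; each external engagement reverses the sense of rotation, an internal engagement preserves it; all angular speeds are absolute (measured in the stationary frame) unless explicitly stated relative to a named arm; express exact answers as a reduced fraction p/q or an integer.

-41055/21328

5-mesh fixed-axis compound train (all bearings frame-fixed)
mesh 1 [77T→88T]: |ω|/ω_in = 1×77/88 = 7/8, sense flips to −
mesh 2 [69T→24T]: |ω|/ω_in = (7/8)×69/24 = 161/64, sense flips to +
mesh 3 [24T→31T]: |ω|/ω_in = (161/64)×24/31 = 483/248, sense flips to −
mesh 4 [85T→85T]: |ω|/ω_in = (483/248)×85/85 = 483/248, sense flips to +
mesh 5 [85T→86T]: |ω|/ω_in = (483/248)×85/86 = 41055/21328, sense flips to −
signed output speed (× input speed) = -41055/21328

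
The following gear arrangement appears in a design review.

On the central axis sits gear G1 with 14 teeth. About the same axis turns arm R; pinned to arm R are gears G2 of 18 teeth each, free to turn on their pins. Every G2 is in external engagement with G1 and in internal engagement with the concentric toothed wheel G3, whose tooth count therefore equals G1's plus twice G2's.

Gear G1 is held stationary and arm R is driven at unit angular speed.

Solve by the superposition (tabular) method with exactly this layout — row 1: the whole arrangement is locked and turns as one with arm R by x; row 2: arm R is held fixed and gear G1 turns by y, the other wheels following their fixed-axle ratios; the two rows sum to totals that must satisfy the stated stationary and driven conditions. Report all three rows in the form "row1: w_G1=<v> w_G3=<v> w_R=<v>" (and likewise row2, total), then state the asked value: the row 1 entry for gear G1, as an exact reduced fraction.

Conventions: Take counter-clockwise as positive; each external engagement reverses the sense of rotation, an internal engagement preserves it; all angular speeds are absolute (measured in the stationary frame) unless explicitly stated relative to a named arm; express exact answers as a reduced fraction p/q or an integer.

class = planetary set [G3 = 14+2·18 = 50; Willis about the carrier]
row 1 — lock + rotate with arm: ω_sun = ω_ring = ω_arm = x
row 2 (arm held, sun turns y): ω_ring = −(14/50)·y, ω_arm = 0
boundary: total ω_sun = x + y = 0 and total ω_arm = x = 1  ⇒  y = -1, x = 1
row 2 ring = −(14/50)·(-1) = 7/25
totals (row 1 + row 2): sun 1 + (-1) = 0, ring 1 + 7/25 = 32/25, arm 1 + 0 = 1
asked cell (row1, sun) = 1

row1: w_G1=1 w_G3=1 w_R=1
row2: w_G1=-1 w_G3=7/25 w_R=0
total: w_G1=0 w_G3=32/25 w_R=1
asked value: 1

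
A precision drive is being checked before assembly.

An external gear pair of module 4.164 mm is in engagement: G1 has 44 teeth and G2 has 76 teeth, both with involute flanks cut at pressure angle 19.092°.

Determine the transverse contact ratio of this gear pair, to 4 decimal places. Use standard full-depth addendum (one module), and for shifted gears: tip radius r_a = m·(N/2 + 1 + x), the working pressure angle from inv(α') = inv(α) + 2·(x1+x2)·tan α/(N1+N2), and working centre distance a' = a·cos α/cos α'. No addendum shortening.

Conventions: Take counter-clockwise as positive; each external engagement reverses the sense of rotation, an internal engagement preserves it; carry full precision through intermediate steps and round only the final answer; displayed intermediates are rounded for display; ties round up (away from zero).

recognized (one external pair, fixed centres): single-mesh tooth geometry, m = 4.164, N1 = 44, N2 = 76
base radii: r_b1 = 86.569065, r_b2 = 149.528384
tip radii: r_a1 = 95.772000, r_a2 = 162.396000
no profile shift: α' = α, a' = a
action lengths: √(r_a1²−r_b1²) = 40.964290, √(r_a2²−r_b2²) = 63.353951
base pitch p_b = π·m·cos α = 12.362034
CR = (40.964290 + 63.353951 − 249.840000·sin 19.09200°)/12.362034 = 1.828104
contact ratio ≈ 1.8281

1.8281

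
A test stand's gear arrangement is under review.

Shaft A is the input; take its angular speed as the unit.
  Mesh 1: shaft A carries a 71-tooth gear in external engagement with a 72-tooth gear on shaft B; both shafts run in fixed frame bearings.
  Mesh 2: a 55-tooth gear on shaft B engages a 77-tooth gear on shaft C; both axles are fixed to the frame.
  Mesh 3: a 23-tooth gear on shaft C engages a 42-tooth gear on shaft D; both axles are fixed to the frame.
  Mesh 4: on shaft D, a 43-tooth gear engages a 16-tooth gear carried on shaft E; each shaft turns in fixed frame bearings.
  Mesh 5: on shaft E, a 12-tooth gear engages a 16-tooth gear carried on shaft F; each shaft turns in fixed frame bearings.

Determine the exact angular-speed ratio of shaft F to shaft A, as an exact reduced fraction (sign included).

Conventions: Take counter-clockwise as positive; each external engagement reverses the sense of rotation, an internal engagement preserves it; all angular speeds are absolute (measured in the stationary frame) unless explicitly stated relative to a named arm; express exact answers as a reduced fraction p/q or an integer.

-351095/451584

class = fixed-axis compound train [5 meshes; 5 ratios multiply, 5 sense flips]
mesh 1 [71T→72T]: running ratio 71/72, sense −
mesh 2 [55T→77T]: running ratio 355/504, sense +
mesh 3 [23T→42T]: running ratio 8165/21168, sense −
mesh 4 [43T→16T]: running ratio 351095/338688, sense +
mesh 5 [12T→16T]: running ratio 351095/451584, sense −
ω_out/ω_in = -351095/451584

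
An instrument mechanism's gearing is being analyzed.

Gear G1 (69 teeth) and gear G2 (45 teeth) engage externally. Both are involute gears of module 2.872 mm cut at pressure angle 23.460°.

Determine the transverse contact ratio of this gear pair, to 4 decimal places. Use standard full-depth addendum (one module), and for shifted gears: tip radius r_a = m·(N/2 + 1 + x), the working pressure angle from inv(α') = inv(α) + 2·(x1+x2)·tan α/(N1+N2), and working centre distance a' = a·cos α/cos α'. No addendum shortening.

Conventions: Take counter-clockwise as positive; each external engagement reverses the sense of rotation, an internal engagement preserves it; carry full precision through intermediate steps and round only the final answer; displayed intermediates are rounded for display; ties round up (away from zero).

single-mesh involute tooth geometry (69T engaging 45T at module 2.872)
base radii: r_b1 = 90.893541, r_b2 = 59.278396
tip radii: r_a1 = 101.956000, r_a2 = 67.492000
no profile shift: α' = α, a' = a
action lengths: √(r_a1²−r_b1²) = 46.188636, √(r_a2²−r_b2²) = 32.268278
base pitch p_b = π·m·cos α = 8.276826
CR = (46.188636 + 32.268278 − 163.704000·sin 23.46000°)/8.276826 = 1.605074
contact ratio ≈ 1.6051

1.6051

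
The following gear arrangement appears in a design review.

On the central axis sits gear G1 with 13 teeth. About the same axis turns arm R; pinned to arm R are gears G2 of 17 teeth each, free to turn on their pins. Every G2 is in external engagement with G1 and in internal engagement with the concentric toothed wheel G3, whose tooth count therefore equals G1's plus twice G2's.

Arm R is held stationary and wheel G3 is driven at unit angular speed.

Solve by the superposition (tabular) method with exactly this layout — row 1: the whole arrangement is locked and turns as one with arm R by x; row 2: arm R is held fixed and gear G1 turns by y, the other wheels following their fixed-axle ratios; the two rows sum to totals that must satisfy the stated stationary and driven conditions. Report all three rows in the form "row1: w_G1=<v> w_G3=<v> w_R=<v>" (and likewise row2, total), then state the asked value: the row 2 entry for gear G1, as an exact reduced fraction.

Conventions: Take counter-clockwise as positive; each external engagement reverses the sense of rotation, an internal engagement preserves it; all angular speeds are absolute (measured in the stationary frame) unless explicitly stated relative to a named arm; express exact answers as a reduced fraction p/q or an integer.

recognized (axles ride arm R): planetary set, 13/17/47 teeth
row 1 — lock + rotate with arm: ω_sun = ω_ring = ω_arm = x
row 2: sun turns y, ring = −(13/47)·y, arm 0
boundary: total ω_arm = x = 0 and total ω_ring = x − (13/47)·y = 1  ⇒  y = -47/13, x = 0
row 2 ring = −(13/47)·(-47/13) = 1
totals (row 1 + row 2): sun 0 + (-47/13) = -47/13, ring 0 + 1 = 1, arm 0 + 0 = 0
asked cell (row2, sun) = -47/13

row1: w_G1=0 w_G3=0 w_R=0
row2: w_G1=-47/13 w_G3=1 w_R=0
total: w_G1=-47/13 w_G3=1 w_R=0
asked value: -47/13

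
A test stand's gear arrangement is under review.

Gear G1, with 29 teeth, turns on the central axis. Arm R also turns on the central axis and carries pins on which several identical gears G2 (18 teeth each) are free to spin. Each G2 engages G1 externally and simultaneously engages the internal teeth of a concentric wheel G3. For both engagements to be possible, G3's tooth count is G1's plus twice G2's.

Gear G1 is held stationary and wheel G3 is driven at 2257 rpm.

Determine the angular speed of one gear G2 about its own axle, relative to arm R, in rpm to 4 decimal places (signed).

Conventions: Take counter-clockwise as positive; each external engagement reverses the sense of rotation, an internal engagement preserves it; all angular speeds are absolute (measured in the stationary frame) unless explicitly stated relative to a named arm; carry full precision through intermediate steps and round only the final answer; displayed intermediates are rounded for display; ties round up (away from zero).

+2514.4474 rpm

topology: planetary set — G1 29T / G2 18T / G3 65T, arm = carrier (Willis)
normalise by the input: solve with ω_ring = 1, then scale by 2257 rpm
ring teeth: 29 + 2·18 = 65
29(ω_sun−ω_arm) = −65(ω_ring−ω_arm),  ω_sun = 0, ω_ring = 1
29(0−ω_arm) = −65(1−ω_arm)  ⇒  94·ω_arm = 65  ⇒  ω_arm = 65/94
sun–planet mesh: 29·(0−65/94) = −18·(ω_p−ω_arm)  ⇒  ω_p−ω_arm = 1885/1692
scale: ω_p−ω_arm = 1885/1692 × 2257 rpm = +2514.4474 rpm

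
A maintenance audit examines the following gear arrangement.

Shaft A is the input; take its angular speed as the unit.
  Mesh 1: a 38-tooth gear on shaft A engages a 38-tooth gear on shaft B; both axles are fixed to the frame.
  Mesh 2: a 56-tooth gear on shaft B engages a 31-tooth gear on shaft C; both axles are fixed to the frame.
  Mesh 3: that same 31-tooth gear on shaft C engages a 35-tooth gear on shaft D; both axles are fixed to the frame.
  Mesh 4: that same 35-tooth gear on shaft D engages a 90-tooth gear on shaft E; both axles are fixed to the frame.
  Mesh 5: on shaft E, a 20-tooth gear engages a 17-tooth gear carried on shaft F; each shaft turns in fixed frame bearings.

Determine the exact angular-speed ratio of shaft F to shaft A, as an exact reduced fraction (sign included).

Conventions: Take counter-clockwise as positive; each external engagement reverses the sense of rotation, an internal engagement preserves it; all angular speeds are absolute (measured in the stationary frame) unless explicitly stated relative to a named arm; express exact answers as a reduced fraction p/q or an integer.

class = fixed-axis compound train [5 meshes; 5 ratios multiply, 5 sense flips]
mesh 1 [38T→38T]: running ratio 1, sense −
mesh 2 [56T→31T]: running ratio 56/31, sense +
mesh 3 [31T→35T]: running ratio 8/5, sense −
mesh 4 [35T→90T]: running ratio 28/45, sense +
mesh 5 [20T→17T]: running ratio 112/153, sense −
ω_out/ω_in = -112/153

-112/153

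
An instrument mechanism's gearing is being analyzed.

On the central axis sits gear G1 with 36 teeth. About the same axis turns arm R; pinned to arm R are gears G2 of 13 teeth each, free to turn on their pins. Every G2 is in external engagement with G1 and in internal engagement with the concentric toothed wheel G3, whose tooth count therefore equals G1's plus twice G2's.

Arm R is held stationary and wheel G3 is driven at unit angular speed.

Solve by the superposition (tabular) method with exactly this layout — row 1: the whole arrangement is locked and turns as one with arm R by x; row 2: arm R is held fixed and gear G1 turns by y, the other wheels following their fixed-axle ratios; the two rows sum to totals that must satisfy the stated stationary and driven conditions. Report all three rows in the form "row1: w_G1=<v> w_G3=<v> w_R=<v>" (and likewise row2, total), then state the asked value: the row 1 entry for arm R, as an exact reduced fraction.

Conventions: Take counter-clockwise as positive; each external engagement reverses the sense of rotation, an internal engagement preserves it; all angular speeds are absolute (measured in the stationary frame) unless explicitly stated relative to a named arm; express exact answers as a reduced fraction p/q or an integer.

class = planetary set [G3 = 36+2·13 = 62; Willis about the carrier]
superposition row 1 [locked train]: every member turns x
row 2: sun turns y, ring = −(36/62)·y, arm 0
boundary: total ω_arm = x = 0 and total ω_ring = x − (36/62)·y = 1  ⇒  y = -31/18, x = 0
row 2 ring = −(36/62)·(-31/18) = 1
totals (row 1 + row 2): sun 0 + (-31/18) = -31/18, ring 0 + 1 = 1, arm 0 + 0 = 0
asked cell (row1, arm) = 0

row1: w_G1=0 w_G3=0 w_R=0
row2: w_G1=-31/18 w_G3=1 w_R=0
total: w_G1=-31/18 w_G3=1 w_R=0
asked value: 0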